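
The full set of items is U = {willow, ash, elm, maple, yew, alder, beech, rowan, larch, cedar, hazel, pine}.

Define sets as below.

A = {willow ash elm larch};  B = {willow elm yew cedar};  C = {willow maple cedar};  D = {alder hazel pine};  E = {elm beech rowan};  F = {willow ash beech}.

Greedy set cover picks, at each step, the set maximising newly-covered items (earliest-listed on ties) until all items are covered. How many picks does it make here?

Greedy: pick A (covers 4 new) → pick D (covers 3 new) → pick B (covers 2 new) → pick E (covers 2 new) → pick C (covers 1 new). Total picks: 5.

5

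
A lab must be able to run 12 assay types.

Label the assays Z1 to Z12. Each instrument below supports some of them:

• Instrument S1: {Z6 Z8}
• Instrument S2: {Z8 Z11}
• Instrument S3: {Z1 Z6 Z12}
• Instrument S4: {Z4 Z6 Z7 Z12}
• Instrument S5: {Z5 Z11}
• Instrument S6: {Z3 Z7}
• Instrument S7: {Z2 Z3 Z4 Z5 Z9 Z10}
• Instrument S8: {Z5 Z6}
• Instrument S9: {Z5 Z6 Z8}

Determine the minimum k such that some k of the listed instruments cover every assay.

Take {S2, S3, S4, S7}. Their union is {Z1, Z2, Z3, Z4, Z5, Z6, Z7, Z8, Z9, Z10, Z11, Z12}, which is all 12 assays.
No 3 of the 9 instruments cover everything (all 84 combinations miss at least one assay), so 4 is optimal.

4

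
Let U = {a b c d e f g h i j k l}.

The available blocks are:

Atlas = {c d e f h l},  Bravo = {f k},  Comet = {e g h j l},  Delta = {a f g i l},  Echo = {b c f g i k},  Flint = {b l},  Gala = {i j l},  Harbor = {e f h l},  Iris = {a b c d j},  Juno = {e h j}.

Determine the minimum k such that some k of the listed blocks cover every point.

Take {Comet, Echo, Iris}. Their union is {a, b, c, d, e, f, g, h, i, j, k, l}, which is all 12 points.
No 2 of the 10 blocks cover everything (all 45 combinations miss at least one point), so 3 is optimal.

3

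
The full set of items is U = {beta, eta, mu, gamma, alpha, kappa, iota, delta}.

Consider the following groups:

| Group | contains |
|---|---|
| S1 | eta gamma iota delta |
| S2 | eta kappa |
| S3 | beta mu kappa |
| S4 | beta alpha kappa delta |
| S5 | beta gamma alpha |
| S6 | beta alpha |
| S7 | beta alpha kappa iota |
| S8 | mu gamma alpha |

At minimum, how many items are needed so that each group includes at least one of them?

3

The 3 items {beta, eta, alpha} hit every group.
No choice of 2 items meets every group, so 3 is the minimum.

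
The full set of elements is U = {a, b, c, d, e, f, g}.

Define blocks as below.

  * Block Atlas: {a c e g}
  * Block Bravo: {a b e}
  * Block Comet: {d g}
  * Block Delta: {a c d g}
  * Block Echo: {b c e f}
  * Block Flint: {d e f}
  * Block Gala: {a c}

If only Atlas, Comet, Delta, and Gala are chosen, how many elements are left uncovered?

Union of Atlas, Comet, Delta, Gala = {a, c, d, e, g}.
Not covered: b, f — 2 elements.

2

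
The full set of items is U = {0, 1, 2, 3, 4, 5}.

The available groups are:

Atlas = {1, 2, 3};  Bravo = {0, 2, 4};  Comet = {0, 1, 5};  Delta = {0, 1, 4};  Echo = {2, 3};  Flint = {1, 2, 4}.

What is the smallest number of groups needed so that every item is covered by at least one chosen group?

Atlas, Bravo, and Comet cover everything between them: the union {0, 1, 2, 3, 4, 5} is all of U.
Only Comet contains 5, so Comet is forced; the remaining 3 items need at least 2 more groups (each remaining group adds at most 2) — so at least 3 groups are needed, and 3 is optimal.

3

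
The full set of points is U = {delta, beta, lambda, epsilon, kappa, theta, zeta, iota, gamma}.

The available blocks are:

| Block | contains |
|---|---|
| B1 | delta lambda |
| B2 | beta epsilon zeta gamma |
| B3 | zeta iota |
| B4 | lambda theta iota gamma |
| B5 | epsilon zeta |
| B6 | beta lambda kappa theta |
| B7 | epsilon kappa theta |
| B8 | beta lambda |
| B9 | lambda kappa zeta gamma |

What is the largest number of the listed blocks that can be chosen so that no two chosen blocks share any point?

B3, B7, B8 are pairwise disjoint (B3={zeta,iota}; B7={epsilon,kappa,theta}; B8={beta,lambda}).
Every remaining block overlaps one of these, and no 4 of the listed blocks are pairwise disjoint, so 3 is the maximum.

3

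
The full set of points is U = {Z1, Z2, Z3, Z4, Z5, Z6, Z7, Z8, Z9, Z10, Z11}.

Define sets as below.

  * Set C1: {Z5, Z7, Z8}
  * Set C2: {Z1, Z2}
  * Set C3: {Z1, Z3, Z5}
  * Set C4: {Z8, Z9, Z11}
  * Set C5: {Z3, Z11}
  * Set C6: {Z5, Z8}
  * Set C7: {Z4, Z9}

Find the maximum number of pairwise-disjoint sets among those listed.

4

C1, C2, C5, C7 are pairwise disjoint (C1={Z5,Z7,Z8}; C2={Z1,Z2}; C5={Z3,Z11}; C7={Z4,Z9}).
Every remaining set overlaps one of these, and no 5 of the listed sets are pairwise disjoint, so 4 is the maximum.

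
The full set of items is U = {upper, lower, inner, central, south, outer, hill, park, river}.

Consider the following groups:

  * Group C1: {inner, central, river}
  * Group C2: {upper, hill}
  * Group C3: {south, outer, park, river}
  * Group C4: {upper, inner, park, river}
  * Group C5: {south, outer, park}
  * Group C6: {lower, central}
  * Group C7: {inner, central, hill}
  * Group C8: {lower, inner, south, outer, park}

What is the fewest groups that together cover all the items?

C1 and C2 and C8 together: C1 ∪ C2 ∪ C8 = {upper, lower, inner, central, south, outer, hill, park, river} — every item is covered.
No 2 of the 8 groups cover everything (all 28 combinations miss at least one item), so 3 is optimal.

3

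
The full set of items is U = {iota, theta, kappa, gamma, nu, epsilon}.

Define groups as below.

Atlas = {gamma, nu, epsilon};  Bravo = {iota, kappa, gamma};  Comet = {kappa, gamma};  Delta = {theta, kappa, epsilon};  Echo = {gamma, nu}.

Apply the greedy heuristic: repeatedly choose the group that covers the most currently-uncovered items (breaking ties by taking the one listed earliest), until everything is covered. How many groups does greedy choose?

3

Greedy: pick Atlas (covers 3 new) → pick Bravo (covers 2 new) → pick Delta (covers 1 new). Total picks: 3.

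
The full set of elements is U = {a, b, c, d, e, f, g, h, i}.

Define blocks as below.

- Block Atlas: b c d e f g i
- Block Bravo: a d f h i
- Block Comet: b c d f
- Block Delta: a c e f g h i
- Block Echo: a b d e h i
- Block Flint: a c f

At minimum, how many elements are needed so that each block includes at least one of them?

2

Take T = {c, h}. Each listed block contains at least one of these, so T is a hitting set of size 2.
No single element lies in every block, so at least 2 are needed and 2 is optimal.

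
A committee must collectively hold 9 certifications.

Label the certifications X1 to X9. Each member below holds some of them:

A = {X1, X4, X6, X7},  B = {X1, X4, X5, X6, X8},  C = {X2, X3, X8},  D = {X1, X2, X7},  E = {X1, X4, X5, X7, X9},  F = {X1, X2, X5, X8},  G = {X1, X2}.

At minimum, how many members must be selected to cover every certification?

3

A and C and E together: A ∪ C ∪ E = {X1, X2, X3, X4, X5, X6, X7, X8, X9} — every certification is covered.
Only C contains X3, so C is forced; the remaining 6 certifications need at least 2 more members (each remaining member adds at most 5) — so at least 3 members are needed, and 3 is optimal.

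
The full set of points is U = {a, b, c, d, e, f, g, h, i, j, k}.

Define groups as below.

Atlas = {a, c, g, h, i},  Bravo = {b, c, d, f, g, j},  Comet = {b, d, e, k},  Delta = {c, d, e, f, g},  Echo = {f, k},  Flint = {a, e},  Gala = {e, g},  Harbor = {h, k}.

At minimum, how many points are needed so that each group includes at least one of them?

3

T = {c, e, k} meets every group (each contains at least one member of T), and |T| = 3.
The groups Bravo, Flint, Harbor are pairwise disjoint, so any hitting set needs a separate point for each — at least 3. Hence 3 is optimal.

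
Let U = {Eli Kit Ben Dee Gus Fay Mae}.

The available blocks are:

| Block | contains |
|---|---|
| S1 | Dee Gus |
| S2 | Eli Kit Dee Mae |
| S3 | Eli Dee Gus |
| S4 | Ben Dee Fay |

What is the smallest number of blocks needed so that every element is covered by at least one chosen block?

S1 and S2 and S4 together: S1 ∪ S2 ∪ S4 = {Eli, Kit, Ben, Dee, Gus, Fay, Mae} — every element is covered.
Only S2 contains Kit, so S2 is forced; the remaining 3 elements need at least 2 more blocks (each remaining block adds at most 2) — so at least 3 blocks are needed, and 3 is optimal.

3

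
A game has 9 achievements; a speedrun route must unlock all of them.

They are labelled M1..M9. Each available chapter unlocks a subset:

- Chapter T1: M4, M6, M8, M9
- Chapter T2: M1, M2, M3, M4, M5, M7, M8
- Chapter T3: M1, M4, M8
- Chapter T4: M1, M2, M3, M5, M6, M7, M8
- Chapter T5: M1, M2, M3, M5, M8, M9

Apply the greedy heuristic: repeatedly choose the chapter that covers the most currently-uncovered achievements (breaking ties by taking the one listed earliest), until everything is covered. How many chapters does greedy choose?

2

Greedy: pick T2 (covers 7 new) → pick T1 (covers 2 new). Total picks: 2.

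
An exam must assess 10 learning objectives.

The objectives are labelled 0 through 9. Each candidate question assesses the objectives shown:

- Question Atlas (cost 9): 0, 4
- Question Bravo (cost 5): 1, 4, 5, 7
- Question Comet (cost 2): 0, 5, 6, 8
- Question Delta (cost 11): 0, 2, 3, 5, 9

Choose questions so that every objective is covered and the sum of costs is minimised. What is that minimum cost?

18

Bravo, Comet, Delta together cover every objective (Bravo ∪ Comet ∪ Delta = {0, 1, 2, 3, 4, 5, 6, 7, 8, 9}); total cost 5 + 2 + 11 = 18.
No covering selection has total cost below 18.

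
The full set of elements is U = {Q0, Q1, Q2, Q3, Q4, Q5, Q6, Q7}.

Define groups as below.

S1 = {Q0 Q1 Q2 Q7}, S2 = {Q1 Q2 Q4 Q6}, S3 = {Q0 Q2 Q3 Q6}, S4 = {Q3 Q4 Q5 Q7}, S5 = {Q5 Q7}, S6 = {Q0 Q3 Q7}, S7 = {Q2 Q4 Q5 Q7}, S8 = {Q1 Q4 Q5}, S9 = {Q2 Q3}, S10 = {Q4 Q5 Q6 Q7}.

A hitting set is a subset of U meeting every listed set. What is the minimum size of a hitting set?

3

H = {Q2, Q5, Q7} meets every group (each contains at least one member of H), and |H| = 3.
No choice of 2 elements meets every group, so 3 is the minimum.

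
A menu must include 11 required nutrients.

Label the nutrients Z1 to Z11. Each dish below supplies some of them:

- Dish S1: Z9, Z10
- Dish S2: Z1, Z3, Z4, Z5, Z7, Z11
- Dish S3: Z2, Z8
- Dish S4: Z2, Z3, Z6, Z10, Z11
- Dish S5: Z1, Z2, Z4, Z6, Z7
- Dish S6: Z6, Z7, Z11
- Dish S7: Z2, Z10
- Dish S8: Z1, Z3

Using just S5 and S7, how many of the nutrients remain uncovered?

Union of S5, S7 = {Z1, Z2, Z4, Z6, Z7, Z10}.
Not covered: Z3, Z5, Z8, Z9, Z11 — 5 nutrients.

5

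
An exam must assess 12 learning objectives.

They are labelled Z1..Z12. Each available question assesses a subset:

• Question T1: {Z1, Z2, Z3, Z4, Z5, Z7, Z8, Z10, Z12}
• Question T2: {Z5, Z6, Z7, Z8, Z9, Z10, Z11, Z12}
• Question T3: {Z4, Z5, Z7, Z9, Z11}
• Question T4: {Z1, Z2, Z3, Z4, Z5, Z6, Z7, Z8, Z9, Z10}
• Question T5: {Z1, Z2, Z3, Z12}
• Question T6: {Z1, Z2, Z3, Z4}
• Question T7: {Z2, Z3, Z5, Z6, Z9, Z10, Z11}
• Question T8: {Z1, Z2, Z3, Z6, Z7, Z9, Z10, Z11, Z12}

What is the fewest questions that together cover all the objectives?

Take {T4, T8}. Their union is {Z1, Z2, Z3, Z4, Z5, Z6, Z7, Z8, Z9, Z10, Z11, Z12}, which is all 12 objectives.
No single question has all 12 objectives (the largest, T4, has 10), so 2 is optimal.

2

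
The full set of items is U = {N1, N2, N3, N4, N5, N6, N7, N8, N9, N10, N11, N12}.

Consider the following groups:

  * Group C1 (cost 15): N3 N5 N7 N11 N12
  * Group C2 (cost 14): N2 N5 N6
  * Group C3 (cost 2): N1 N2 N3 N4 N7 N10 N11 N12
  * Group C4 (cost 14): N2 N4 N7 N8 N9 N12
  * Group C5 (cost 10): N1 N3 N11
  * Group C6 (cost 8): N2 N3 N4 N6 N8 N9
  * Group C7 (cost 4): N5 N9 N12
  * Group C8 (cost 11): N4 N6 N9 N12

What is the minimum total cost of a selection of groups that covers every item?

C3, C6, C7 together cover every item (C3 ∪ C6 ∪ C7 = {N1, N2, N3, N4, N5, N6, N7, N8, N9, N10, N11, N12}); total cost 2 + 8 + 4 = 14.
No covering selection has total cost below 14.

14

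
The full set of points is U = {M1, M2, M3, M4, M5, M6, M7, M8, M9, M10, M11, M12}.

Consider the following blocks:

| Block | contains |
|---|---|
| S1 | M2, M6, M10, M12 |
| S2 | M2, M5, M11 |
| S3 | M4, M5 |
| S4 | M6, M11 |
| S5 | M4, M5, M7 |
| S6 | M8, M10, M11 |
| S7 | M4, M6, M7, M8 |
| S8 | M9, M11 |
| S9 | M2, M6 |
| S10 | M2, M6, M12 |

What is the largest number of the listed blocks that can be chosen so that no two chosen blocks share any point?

S1, S3, S8 are pairwise disjoint (S1={M2,M6,M10,M12}; S3={M4,M5}; S8={M9,M11}).
Every remaining block overlaps one of these, and no 4 of the listed blocks are pairwise disjoint, so 3 is the maximum.

3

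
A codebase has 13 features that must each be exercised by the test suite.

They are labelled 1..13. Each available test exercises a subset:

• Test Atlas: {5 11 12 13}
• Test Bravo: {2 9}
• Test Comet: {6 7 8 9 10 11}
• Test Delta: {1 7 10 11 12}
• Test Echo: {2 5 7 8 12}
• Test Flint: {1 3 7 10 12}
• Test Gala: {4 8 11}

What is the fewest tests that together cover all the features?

5

Atlas and Comet and Echo and Flint and Gala together: Atlas ∪ Comet ∪ Echo ∪ Flint ∪ Gala = {1, 2, 3, 4, 5, 6, 7, 8, 9, 10, 11, 12, 13} — every feature is covered.
No 4 of the 7 tests cover everything (all 35 combinations miss at least one feature), so 5 is optimal.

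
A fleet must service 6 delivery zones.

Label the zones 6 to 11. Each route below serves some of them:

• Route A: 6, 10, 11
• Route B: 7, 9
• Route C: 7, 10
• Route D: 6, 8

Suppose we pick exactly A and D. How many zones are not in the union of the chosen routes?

Union of A, D = {6, 8, 10, 11}.
Not covered: 7, 9 — 2 zones.

2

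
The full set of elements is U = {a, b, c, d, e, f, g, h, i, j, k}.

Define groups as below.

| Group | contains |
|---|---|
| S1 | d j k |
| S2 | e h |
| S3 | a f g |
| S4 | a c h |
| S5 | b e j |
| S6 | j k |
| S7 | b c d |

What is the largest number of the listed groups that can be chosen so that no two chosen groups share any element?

4

S2, S3, S6, S7 are pairwise disjoint (S2={e,h}; S3={a,f,g}; S6={j,k}; S7={b,c,d}).
Every remaining group overlaps one of these, and no 5 of the listed groups are pairwise disjoint, so 4 is the maximum.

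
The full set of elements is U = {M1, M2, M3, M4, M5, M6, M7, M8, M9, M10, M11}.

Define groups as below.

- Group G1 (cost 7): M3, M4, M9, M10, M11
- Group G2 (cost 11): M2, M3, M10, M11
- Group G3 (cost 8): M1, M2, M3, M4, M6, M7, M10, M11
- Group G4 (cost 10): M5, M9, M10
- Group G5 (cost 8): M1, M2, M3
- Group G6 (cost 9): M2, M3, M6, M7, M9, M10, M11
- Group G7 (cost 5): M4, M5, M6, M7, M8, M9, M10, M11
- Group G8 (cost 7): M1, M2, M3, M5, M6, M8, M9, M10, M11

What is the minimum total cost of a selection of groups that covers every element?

12

G7, G8 together cover every element (G7 ∪ G8 = {M1, M2, M3, M4, M5, M6, M7, M8, M9, M10, M11}); total cost 5 + 7 = 12.
No covering selection has total cost below 12.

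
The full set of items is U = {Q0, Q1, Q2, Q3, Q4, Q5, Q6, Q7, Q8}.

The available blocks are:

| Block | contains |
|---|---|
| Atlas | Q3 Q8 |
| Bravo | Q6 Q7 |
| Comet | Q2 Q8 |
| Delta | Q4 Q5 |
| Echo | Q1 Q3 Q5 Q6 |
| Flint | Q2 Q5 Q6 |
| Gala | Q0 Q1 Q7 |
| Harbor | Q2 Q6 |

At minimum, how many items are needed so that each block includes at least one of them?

4

Take H = {Q0, Q5, Q6, Q8}. Each listed block contains at least one of these, so H is a hitting set of size 4.
The blocks Atlas, Delta, Gala, Harbor are pairwise disjoint, so any hitting set needs a separate item for each — at least 4. Hence 4 is optimal.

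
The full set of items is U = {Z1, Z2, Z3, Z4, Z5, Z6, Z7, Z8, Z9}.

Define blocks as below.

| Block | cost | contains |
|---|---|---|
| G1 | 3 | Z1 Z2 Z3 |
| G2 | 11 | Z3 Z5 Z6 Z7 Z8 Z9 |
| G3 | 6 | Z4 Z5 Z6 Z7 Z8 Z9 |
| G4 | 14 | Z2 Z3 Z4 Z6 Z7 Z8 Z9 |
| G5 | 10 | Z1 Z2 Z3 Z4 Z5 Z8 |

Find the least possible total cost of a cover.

9

G1, G3 together cover every item (G1 ∪ G3 = {Z1, Z2, Z3, Z4, Z5, Z6, Z7, Z8, Z9}); total cost 3 + 6 = 9.
No covering selection has total cost below 9.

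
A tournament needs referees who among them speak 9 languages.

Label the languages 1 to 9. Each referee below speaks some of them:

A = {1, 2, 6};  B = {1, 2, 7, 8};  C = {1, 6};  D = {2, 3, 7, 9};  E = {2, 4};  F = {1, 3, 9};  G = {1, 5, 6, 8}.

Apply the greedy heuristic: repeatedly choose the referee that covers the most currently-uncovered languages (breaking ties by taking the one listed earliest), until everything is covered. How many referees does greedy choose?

4

Greedy: pick B (covers 4 new) → pick D (covers 2 new) → pick G (covers 2 new) → pick E (covers 1 new). Total picks: 4.
(The true minimum cover uses only 3 referees, so greedy is not optimal here.)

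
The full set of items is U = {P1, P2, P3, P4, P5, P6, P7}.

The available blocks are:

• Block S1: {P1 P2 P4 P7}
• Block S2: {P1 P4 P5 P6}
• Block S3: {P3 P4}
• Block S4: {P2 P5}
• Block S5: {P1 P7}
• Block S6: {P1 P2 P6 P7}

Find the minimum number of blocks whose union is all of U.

3

Take {S3, S4, S6}. Their union is {P1, P2, P3, P4, P5, P6, P7}, which is all 7 items.
Only S3 contains P3, so S3 is forced; the remaining 5 items need at least 2 more blocks (each remaining block adds at most 4) — so at least 3 blocks are needed, and 3 is optimal.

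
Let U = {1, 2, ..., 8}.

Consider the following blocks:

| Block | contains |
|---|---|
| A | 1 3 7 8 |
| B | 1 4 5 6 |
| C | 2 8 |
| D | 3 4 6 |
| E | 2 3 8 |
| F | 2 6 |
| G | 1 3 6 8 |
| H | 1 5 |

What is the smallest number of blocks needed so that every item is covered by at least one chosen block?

A and B and F together: A ∪ B ∪ F = {1, 2, 3, 4, 5, 6, 7, 8} — every item is covered.
Only A contains 7, so A is forced; the remaining 4 items need at least 2 more blocks (each remaining block adds at most 3) — so at least 3 blocks are needed, and 3 is optimal.

3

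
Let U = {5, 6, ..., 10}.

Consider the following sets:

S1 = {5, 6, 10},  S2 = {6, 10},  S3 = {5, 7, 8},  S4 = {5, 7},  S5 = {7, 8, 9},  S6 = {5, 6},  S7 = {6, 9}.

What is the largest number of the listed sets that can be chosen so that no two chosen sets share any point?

S4, S7 are pairwise disjoint (S4={5,7}; S7={6,9}).
Every remaining set overlaps one of these, and no 3 of the listed sets are pairwise disjoint, so 2 is the maximum.

2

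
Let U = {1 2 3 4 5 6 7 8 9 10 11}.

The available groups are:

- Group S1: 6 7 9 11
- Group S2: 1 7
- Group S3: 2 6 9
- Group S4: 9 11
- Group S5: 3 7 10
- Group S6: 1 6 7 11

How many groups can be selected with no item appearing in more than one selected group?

S2, S4 are pairwise disjoint (S2={1,7}; S4={9,11}).
Every remaining group overlaps one of these, and no 3 of the listed groups are pairwise disjoint, so 2 is the maximum.

2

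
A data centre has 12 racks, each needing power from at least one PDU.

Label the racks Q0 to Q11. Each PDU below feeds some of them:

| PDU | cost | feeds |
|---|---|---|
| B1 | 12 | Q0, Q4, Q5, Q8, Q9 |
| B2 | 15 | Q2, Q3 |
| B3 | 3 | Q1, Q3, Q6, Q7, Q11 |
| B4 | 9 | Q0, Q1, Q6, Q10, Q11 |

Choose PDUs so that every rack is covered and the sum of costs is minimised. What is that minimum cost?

39

B1, B2, B3, B4 together cover every rack (B1 ∪ B2 ∪ B3 ∪ B4 = {Q0, Q1, Q2, Q3, Q4, Q5, Q6, Q7, Q8, Q9, Q10, Q11}); total cost 12 + 15 + 3 + 9 = 39.
No covering selection has total cost below 39.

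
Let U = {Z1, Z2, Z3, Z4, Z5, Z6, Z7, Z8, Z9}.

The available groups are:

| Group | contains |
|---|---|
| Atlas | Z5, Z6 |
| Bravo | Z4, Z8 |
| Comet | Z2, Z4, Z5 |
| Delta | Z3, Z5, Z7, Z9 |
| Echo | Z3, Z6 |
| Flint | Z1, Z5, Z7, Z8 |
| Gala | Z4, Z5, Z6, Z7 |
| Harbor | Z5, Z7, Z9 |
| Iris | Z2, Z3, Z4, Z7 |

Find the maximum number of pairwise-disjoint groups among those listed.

Bravo, Echo, Harbor are pairwise disjoint (Bravo={Z4,Z8}; Echo={Z3,Z6}; Harbor={Z5,Z7,Z9}).
Every remaining group overlaps one of these, and no 4 of the listed groups are pairwise disjoint, so 3 is the maximum.

3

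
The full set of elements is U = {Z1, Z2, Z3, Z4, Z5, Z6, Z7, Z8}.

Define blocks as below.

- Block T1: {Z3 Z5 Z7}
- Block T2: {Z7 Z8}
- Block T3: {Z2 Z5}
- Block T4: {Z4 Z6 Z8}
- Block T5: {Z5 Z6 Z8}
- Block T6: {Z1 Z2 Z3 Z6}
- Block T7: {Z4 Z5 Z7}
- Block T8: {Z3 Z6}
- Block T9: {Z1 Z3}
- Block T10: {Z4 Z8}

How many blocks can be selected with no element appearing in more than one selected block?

T3, T4, T9 are pairwise disjoint (T3={Z2,Z5}; T4={Z4,Z6,Z8}; T9={Z1,Z3}).
Every remaining block overlaps one of these, and no 4 of the listed blocks are pairwise disjoint, so 3 is the maximum.

3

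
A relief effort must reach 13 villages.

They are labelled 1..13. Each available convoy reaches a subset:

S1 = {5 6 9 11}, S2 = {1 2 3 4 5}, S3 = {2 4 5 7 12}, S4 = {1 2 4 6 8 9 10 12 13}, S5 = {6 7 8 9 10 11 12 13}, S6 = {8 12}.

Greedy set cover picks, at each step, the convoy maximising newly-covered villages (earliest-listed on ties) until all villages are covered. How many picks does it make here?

4

Greedy: pick S4 (covers 9 new) → pick S1 (covers 2 new) → pick S2 (covers 1 new) → pick S3 (covers 1 new). Total picks: 4.
(The true minimum cover uses only 2 convoys, so greedy is not optimal here.)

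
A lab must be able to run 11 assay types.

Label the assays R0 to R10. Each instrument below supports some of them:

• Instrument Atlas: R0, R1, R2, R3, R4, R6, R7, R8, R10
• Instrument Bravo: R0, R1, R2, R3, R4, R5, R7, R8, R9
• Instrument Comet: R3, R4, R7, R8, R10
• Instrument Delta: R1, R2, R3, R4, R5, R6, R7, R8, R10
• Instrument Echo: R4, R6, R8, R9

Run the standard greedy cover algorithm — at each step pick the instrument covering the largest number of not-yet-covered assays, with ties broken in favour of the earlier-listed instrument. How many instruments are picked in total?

Greedy: pick Atlas (covers 9 new) → pick Bravo (covers 2 new). Total picks: 2.

2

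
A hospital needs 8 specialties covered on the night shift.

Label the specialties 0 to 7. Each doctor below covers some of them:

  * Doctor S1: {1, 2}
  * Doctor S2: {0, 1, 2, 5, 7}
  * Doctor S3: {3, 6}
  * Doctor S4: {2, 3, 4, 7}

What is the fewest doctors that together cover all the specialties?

S2 and S3 and S4 together: S2 ∪ S3 ∪ S4 = {0, 1, 2, 3, 4, 5, 6, 7} — every specialty is covered.
Only S2 contains 0, so S2 is forced; the remaining 3 specialties need at least 2 more doctors (each remaining doctor adds at most 2) — so at least 3 doctors are needed, and 3 is optimal.

3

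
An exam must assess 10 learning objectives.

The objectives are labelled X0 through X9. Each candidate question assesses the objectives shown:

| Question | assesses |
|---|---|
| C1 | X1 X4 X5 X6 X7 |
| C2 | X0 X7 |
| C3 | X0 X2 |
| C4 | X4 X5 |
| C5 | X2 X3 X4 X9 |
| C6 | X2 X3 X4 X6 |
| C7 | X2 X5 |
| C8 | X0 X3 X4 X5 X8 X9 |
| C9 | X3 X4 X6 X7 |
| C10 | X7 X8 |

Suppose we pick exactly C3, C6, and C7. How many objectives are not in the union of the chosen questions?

Union of C3, C6, C7 = {X0, X2, X3, X4, X5, X6}.
Not covered: X1, X7, X8, X9 — 4 objectives.

4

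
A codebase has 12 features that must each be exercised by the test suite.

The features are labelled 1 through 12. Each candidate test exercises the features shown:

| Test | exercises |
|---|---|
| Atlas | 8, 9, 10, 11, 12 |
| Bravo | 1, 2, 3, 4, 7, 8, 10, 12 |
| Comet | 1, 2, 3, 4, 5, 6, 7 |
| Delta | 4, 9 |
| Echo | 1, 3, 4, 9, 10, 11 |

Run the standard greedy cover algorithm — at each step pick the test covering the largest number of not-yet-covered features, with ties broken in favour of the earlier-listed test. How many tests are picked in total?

3

Greedy: pick Bravo (covers 8 new) → pick Atlas (covers 2 new) → pick Comet (covers 2 new). Total picks: 3.
(The true minimum cover uses only 2 tests, so greedy is not optimal here.)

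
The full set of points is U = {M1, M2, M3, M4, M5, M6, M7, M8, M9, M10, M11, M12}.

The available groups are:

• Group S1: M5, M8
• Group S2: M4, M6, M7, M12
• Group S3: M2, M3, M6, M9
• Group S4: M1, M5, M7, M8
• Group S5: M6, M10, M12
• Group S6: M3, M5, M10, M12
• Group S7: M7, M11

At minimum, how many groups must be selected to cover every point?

5

S2, S3, S4, S5, and S7 cover everything between them: the union {M1, M2, M3, M4, M5, M6, M7, M8, M9, M10, M11, M12} is all of U.
No 4 of the 7 groups cover everything (all 35 combinations miss at least one point), so 5 is optimal.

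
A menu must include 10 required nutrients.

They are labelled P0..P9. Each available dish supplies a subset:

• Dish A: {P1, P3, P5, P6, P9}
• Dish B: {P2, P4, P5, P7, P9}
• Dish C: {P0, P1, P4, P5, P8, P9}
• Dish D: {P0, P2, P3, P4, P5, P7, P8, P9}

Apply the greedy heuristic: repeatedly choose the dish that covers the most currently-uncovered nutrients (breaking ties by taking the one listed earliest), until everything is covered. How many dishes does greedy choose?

2

Greedy: pick D (covers 8 new) → pick A (covers 2 new). Total picks: 2.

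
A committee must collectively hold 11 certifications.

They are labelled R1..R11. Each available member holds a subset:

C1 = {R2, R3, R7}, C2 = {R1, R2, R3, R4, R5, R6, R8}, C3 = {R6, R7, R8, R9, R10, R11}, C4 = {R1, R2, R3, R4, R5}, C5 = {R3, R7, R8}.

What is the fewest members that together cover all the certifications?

2

C2 and C3 together: C2 ∪ C3 = {R1, R2, R3, R4, R5, R6, R7, R8, R9, R10, R11} — every certification is covered.
No single member has all 11 certifications (the largest, C2, has 7), so 2 is optimal.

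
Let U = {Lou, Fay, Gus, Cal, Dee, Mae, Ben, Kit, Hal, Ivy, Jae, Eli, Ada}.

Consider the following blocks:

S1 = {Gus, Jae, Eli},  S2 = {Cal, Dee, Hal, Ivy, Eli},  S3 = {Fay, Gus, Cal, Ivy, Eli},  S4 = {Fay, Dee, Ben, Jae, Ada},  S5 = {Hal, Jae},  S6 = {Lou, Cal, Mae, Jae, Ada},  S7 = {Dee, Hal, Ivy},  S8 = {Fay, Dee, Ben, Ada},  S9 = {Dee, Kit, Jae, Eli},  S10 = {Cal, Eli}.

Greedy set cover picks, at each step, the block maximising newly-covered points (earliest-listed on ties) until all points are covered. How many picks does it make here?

Greedy: pick S2 (covers 5 new) → pick S4 (covers 4 new) → pick S6 (covers 2 new) → pick S1 (covers 1 new) → pick S9 (covers 1 new). Total picks: 5.

5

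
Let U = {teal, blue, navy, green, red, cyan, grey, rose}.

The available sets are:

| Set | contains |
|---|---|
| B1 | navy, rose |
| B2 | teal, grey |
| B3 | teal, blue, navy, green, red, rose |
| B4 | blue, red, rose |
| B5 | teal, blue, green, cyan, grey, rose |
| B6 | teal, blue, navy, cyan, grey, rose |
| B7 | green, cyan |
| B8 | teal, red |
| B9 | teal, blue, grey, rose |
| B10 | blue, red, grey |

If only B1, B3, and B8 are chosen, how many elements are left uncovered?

2

Union of B1, B3, B8 = {teal, blue, navy, green, red, rose}.
Not covered: cyan, grey — 2 elements.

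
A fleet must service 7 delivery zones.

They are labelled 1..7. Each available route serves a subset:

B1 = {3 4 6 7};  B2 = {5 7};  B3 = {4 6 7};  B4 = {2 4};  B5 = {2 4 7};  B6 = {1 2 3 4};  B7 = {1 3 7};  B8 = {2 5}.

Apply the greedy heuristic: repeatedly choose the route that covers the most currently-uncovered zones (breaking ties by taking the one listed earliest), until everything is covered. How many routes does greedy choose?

Greedy: pick B1 (covers 4 new) → pick B6 (covers 2 new) → pick B2 (covers 1 new). Total picks: 3.

3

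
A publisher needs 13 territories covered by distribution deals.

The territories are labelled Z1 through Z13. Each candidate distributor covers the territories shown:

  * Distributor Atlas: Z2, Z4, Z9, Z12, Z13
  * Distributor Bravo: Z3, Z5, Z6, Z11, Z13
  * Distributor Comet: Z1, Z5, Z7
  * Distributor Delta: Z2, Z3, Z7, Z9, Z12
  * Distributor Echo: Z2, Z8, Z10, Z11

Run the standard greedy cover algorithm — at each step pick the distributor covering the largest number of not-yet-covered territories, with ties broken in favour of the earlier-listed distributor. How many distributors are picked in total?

Greedy: pick Atlas (covers 5 new) → pick Bravo (covers 4 new) → pick Comet (covers 2 new) → pick Echo (covers 2 new). Total picks: 4.

4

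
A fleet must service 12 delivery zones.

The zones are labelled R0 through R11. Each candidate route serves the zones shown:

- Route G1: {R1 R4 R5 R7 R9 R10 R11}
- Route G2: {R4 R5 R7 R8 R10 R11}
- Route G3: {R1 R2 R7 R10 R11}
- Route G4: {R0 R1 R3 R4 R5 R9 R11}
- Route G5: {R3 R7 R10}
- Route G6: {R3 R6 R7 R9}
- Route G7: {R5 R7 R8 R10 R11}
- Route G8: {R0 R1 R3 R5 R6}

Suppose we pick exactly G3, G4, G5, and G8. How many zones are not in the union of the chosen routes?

1

Union of G3, G4, G5, G8 = {R0, R1, R2, R3, R4, R5, R6, R7, R9, R10, R11}.
Not covered: R8 — 1 zone.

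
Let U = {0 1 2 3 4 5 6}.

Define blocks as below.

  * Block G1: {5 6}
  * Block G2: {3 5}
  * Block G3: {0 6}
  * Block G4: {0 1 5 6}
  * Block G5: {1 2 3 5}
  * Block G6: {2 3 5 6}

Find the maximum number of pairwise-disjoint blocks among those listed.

2

G3, G5 are pairwise disjoint (G3={0,6}; G5={1,2,3,5}).
Every remaining block overlaps one of these, and no 3 of the listed blocks are pairwise disjoint, so 2 is the maximum.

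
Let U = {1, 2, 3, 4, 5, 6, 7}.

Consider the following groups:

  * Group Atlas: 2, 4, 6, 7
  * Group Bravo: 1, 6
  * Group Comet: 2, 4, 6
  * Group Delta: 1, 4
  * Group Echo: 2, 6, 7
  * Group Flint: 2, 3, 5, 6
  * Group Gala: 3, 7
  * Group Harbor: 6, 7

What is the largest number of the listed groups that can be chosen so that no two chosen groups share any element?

2

Delta, Echo are pairwise disjoint (Delta={1,4}; Echo={2,6,7}).
Every remaining group overlaps one of these, and no 3 of the listed groups are pairwise disjoint, so 2 is the maximum.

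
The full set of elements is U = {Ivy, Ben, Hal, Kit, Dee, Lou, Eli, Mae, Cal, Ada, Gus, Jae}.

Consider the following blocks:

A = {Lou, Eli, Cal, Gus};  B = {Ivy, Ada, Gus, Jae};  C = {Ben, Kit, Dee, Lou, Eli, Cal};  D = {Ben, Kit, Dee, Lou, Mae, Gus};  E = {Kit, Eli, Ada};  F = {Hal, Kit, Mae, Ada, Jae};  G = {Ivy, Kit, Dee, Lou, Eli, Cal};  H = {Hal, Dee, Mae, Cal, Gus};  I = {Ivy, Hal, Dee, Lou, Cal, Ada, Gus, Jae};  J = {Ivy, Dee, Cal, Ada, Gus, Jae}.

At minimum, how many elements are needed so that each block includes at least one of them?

2

The 2 elements {Kit, Gus} hit every block.
The blocks A, F are pairwise disjoint, so any hitting set needs a separate element for each — at least 2. Hence 2 is optimal.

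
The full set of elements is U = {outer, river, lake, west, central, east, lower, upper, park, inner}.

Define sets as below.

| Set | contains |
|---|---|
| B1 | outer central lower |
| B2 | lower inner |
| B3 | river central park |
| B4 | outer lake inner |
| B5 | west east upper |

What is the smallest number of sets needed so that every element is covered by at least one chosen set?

4

B2, B3, B4, and B5 cover everything between them: the union {outer, river, lake, west, central, east, lower, upper, park, inner} is all of U.
Each set has at most 3 elements, and 3·3 = 9 < 10 — so at least 4 sets are needed, and 4 is optimal.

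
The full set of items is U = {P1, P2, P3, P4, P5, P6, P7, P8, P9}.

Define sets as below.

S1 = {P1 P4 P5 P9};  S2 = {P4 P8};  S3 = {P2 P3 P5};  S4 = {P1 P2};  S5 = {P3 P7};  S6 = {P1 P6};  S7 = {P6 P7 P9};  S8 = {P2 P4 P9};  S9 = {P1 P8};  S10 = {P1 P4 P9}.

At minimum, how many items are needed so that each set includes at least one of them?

4

Take H = {P1, P3, P4, P6}. Each listed set contains at least one of these, so H is a hitting set of size 4.
No choice of 3 items meets every set, so 4 is the minimum.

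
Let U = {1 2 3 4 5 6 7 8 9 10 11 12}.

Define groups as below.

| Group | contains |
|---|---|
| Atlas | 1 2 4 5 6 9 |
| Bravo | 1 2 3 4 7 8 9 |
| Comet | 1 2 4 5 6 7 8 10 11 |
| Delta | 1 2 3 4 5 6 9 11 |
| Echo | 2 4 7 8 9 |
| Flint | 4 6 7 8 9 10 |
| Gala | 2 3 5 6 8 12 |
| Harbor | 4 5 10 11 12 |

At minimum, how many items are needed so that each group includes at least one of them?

2

Take H = {3, 4}. Each listed group contains at least one of these, so H is a hitting set of size 2.
No single item lies in every group, so at least 2 are needed and 2 is optimal.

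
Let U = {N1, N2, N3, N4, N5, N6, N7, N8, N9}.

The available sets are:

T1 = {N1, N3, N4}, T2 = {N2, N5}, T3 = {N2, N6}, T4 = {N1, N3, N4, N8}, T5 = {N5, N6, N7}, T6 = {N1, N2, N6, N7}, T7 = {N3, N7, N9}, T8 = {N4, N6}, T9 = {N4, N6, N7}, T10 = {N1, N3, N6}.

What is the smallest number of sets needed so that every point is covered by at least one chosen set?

4

T2, T4, T6, and T7 cover everything between them: the union {N1, N2, N3, N4, N5, N6, N7, N8, N9} is all of U.
No 3 of the 10 sets cover everything (all 120 combinations miss at least one point), so 4 is optimal.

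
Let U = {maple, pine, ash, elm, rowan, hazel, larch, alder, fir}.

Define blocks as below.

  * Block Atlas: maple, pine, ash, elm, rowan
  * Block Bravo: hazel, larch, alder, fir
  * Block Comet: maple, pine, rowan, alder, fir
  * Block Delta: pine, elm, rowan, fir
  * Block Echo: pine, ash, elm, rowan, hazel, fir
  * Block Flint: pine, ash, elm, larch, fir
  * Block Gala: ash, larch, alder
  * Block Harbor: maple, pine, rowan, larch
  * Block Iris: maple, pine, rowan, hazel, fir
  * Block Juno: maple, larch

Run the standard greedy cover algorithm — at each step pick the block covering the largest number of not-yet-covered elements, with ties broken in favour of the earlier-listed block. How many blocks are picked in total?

3

Greedy: pick Echo (covers 6 new) → pick Bravo (covers 2 new) → pick Atlas (covers 1 new). Total picks: 3.
(The true minimum cover uses only 2 blocks, so greedy is not optimal here.)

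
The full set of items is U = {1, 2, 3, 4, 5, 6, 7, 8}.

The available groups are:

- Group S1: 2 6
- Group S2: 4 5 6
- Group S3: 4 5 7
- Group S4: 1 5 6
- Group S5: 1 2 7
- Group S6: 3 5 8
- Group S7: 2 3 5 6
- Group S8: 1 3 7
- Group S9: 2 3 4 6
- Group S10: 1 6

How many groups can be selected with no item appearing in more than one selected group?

S1, S6 are pairwise disjoint (S1={2,6}; S6={3,5,8}).
Every remaining group overlaps one of these, and no 3 of the listed groups are pairwise disjoint, so 2 is the maximum.

2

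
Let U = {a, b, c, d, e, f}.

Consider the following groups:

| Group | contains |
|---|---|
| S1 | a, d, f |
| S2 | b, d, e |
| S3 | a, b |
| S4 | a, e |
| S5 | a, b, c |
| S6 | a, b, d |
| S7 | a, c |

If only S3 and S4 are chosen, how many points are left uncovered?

Union of S3, S4 = {a, b, e}.
Not covered: c, d, f — 3 points.

3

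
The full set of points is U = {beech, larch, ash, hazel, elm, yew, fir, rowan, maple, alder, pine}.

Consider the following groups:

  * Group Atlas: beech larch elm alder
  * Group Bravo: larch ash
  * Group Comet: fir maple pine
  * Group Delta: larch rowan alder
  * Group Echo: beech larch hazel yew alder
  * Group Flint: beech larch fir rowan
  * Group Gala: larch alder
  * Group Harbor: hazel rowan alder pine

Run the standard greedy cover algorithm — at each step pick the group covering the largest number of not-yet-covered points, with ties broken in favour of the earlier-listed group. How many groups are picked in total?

5

Greedy: pick Echo (covers 5 new) → pick Comet (covers 3 new) → pick Atlas (covers 1 new) → pick Bravo (covers 1 new) → pick Delta (covers 1 new). Total picks: 5.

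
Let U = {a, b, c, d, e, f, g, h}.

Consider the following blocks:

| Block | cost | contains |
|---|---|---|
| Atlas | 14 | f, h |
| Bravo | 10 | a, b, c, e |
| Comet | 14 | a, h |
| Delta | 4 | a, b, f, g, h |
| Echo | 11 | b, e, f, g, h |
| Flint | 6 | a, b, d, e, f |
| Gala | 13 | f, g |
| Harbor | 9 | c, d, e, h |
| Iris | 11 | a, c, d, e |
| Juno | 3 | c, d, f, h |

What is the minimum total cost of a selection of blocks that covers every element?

Delta, Flint, Juno together cover every element (Delta ∪ Flint ∪ Juno = {a, b, c, d, e, f, g, h}); total cost 4 + 6 + 3 = 13.
No covering selection has total cost below 13.

13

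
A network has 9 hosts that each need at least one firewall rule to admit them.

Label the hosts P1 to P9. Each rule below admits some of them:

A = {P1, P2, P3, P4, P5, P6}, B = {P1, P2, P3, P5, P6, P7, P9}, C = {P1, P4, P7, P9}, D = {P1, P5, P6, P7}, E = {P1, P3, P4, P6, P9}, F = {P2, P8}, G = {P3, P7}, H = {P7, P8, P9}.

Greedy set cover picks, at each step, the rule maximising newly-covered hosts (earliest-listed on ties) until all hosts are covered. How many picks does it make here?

Greedy: pick B (covers 7 new) → pick A (covers 1 new) → pick F (covers 1 new). Total picks: 3.
(The true minimum cover uses only 2 rules, so greedy is not optimal here.)

3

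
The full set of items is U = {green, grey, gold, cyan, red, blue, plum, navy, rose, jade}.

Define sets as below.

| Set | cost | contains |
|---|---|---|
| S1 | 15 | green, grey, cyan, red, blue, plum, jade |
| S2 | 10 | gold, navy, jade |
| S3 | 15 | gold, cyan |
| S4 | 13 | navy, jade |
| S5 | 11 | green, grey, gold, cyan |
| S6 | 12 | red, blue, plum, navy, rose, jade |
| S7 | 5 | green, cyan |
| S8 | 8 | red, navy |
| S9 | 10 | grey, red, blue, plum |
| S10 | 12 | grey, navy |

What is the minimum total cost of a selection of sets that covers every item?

23

S5, S6 together cover every item (S5 ∪ S6 = {green, grey, gold, cyan, red, blue, plum, navy, rose, jade}); total cost 11 + 12 = 23.
The greedy pick S6, S7, S5 costs 28; no covering selection beats 23.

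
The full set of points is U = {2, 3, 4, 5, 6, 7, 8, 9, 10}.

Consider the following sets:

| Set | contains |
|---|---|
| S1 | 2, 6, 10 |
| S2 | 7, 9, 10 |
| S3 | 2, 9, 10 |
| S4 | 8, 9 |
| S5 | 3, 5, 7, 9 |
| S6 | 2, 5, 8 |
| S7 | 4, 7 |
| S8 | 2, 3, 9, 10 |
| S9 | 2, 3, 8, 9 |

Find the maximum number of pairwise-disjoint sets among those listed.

3

S1, S4, S7 are pairwise disjoint (S1={2,6,10}; S4={8,9}; S7={4,7}).
Every remaining set overlaps one of these, and no 4 of the listed sets are pairwise disjoint, so 3 is the maximum.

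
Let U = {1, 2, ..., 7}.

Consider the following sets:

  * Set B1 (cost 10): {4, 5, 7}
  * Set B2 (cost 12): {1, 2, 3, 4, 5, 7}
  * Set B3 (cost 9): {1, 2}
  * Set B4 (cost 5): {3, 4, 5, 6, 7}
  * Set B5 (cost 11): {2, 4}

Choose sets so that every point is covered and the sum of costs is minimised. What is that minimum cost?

14

B3, B4 together cover every point (B3 ∪ B4 = {1, 2, 3, 4, 5, 6, 7}); total cost 9 + 5 = 14.
No covering selection has total cost below 14.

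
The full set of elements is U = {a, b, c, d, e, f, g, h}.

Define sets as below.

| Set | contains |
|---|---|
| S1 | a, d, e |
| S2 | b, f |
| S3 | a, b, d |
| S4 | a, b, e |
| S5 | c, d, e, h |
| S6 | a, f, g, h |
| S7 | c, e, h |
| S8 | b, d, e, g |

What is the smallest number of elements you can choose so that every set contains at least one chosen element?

Take T = {a, e, f}. Each listed set contains at least one of these, so T is a hitting set of size 3.
No choice of 2 elements meets every set, so 3 is the minimum.

3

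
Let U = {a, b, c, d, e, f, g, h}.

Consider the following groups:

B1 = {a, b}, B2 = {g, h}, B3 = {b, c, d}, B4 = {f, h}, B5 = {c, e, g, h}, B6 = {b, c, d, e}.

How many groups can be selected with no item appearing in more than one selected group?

B4, B6 are pairwise disjoint (B4={f,h}; B6={b,c,d,e}).
Every remaining group overlaps one of these, and no 3 of the listed groups are pairwise disjoint, so 2 is the maximum.

2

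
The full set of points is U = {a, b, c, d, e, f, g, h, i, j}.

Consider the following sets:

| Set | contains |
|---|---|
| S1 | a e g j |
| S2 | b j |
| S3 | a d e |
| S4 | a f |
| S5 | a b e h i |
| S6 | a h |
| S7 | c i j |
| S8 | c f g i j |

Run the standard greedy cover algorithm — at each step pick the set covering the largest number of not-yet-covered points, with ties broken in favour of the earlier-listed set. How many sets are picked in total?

3

Greedy: pick S5 (covers 5 new) → pick S8 (covers 4 new) → pick S3 (covers 1 new). Total picks: 3.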